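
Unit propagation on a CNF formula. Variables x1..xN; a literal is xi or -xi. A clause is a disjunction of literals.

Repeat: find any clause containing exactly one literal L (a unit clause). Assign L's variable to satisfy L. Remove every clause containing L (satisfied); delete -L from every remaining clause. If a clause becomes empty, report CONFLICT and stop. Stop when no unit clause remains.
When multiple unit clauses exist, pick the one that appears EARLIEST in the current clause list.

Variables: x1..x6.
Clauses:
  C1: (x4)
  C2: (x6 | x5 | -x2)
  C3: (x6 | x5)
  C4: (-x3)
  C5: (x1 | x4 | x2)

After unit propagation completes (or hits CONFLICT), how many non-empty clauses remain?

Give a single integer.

unit clause [4] forces x4=T; simplify:
  satisfied 2 clause(s); 3 remain; assigned so far: [4]
unit clause [-3] forces x3=F; simplify:
  satisfied 1 clause(s); 2 remain; assigned so far: [3, 4]

Answer: 2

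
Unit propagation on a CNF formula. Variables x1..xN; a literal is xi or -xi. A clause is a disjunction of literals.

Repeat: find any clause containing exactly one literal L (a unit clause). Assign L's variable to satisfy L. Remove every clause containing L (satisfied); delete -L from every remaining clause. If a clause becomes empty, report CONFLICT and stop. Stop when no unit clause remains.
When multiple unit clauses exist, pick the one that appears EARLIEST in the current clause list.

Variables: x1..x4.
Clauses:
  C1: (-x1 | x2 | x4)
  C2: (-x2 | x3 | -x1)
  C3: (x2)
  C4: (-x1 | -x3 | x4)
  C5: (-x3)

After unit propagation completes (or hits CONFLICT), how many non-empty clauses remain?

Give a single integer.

Answer: 0

Derivation:
unit clause [2] forces x2=T; simplify:
  drop -2 from [-2, 3, -1] -> [3, -1]
  satisfied 2 clause(s); 3 remain; assigned so far: [2]
unit clause [-3] forces x3=F; simplify:
  drop 3 from [3, -1] -> [-1]
  satisfied 2 clause(s); 1 remain; assigned so far: [2, 3]
unit clause [-1] forces x1=F; simplify:
  satisfied 1 clause(s); 0 remain; assigned so far: [1, 2, 3]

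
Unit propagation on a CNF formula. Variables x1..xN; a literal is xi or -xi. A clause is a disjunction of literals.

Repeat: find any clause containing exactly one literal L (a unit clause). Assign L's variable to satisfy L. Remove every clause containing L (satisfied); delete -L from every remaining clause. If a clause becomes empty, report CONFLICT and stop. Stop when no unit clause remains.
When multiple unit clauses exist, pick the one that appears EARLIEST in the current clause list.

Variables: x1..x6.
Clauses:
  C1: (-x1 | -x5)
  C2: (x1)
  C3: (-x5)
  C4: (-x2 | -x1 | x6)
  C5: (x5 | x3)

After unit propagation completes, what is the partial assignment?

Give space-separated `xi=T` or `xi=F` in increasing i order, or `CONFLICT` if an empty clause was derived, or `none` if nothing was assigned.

unit clause [1] forces x1=T; simplify:
  drop -1 from [-1, -5] -> [-5]
  drop -1 from [-2, -1, 6] -> [-2, 6]
  satisfied 1 clause(s); 4 remain; assigned so far: [1]
unit clause [-5] forces x5=F; simplify:
  drop 5 from [5, 3] -> [3]
  satisfied 2 clause(s); 2 remain; assigned so far: [1, 5]
unit clause [3] forces x3=T; simplify:
  satisfied 1 clause(s); 1 remain; assigned so far: [1, 3, 5]

Answer: x1=T x3=T x5=F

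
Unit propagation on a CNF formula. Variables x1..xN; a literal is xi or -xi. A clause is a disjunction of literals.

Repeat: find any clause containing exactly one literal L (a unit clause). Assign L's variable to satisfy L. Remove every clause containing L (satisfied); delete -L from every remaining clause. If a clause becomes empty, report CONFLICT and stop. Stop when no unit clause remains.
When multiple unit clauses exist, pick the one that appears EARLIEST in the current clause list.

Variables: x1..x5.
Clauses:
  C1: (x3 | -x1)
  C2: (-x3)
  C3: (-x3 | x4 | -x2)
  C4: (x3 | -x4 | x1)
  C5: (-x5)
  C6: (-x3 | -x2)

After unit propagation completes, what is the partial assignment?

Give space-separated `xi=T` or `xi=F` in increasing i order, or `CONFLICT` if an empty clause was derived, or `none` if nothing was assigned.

unit clause [-3] forces x3=F; simplify:
  drop 3 from [3, -1] -> [-1]
  drop 3 from [3, -4, 1] -> [-4, 1]
  satisfied 3 clause(s); 3 remain; assigned so far: [3]
unit clause [-1] forces x1=F; simplify:
  drop 1 from [-4, 1] -> [-4]
  satisfied 1 clause(s); 2 remain; assigned so far: [1, 3]
unit clause [-4] forces x4=F; simplify:
  satisfied 1 clause(s); 1 remain; assigned so far: [1, 3, 4]
unit clause [-5] forces x5=F; simplify:
  satisfied 1 clause(s); 0 remain; assigned so far: [1, 3, 4, 5]

Answer: x1=F x3=F x4=F x5=F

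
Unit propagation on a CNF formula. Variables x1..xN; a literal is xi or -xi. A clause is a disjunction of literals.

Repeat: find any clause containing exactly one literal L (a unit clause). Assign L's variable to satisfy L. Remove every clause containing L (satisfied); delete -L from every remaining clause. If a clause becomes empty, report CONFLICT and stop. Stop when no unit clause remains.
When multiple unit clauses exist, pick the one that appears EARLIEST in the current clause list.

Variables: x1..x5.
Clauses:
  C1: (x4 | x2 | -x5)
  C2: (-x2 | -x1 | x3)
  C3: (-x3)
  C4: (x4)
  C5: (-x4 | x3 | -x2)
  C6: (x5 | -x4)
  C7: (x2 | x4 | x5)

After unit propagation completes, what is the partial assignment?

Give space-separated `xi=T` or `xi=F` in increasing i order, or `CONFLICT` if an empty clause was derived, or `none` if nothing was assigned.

Answer: x2=F x3=F x4=T x5=T

Derivation:
unit clause [-3] forces x3=F; simplify:
  drop 3 from [-2, -1, 3] -> [-2, -1]
  drop 3 from [-4, 3, -2] -> [-4, -2]
  satisfied 1 clause(s); 6 remain; assigned so far: [3]
unit clause [4] forces x4=T; simplify:
  drop -4 from [-4, -2] -> [-2]
  drop -4 from [5, -4] -> [5]
  satisfied 3 clause(s); 3 remain; assigned so far: [3, 4]
unit clause [-2] forces x2=F; simplify:
  satisfied 2 clause(s); 1 remain; assigned so far: [2, 3, 4]
unit clause [5] forces x5=T; simplify:
  satisfied 1 clause(s); 0 remain; assigned so far: [2, 3, 4, 5]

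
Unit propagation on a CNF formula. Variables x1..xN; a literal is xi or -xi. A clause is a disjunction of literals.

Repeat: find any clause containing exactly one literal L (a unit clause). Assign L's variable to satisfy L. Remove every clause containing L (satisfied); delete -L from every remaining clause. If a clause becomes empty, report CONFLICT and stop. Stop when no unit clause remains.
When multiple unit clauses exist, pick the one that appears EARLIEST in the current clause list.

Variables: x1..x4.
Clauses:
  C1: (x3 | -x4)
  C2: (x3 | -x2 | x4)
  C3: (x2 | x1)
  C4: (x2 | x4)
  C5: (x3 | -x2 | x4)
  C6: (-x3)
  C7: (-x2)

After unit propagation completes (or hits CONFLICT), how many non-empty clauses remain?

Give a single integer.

unit clause [-3] forces x3=F; simplify:
  drop 3 from [3, -4] -> [-4]
  drop 3 from [3, -2, 4] -> [-2, 4]
  drop 3 from [3, -2, 4] -> [-2, 4]
  satisfied 1 clause(s); 6 remain; assigned so far: [3]
unit clause [-4] forces x4=F; simplify:
  drop 4 from [-2, 4] -> [-2]
  drop 4 from [2, 4] -> [2]
  drop 4 from [-2, 4] -> [-2]
  satisfied 1 clause(s); 5 remain; assigned so far: [3, 4]
unit clause [-2] forces x2=F; simplify:
  drop 2 from [2, 1] -> [1]
  drop 2 from [2] -> [] (empty!)
  satisfied 3 clause(s); 2 remain; assigned so far: [2, 3, 4]
CONFLICT (empty clause)

Answer: 1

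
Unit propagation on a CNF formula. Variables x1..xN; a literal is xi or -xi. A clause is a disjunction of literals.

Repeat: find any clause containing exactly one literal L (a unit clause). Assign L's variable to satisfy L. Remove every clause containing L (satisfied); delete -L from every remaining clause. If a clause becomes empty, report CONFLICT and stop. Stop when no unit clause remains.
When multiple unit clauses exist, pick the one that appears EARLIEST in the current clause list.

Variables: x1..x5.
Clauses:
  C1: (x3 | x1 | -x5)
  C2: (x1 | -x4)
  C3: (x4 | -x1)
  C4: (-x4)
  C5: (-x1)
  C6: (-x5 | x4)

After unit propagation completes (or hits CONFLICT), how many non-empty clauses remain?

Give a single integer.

unit clause [-4] forces x4=F; simplify:
  drop 4 from [4, -1] -> [-1]
  drop 4 from [-5, 4] -> [-5]
  satisfied 2 clause(s); 4 remain; assigned so far: [4]
unit clause [-1] forces x1=F; simplify:
  drop 1 from [3, 1, -5] -> [3, -5]
  satisfied 2 clause(s); 2 remain; assigned so far: [1, 4]
unit clause [-5] forces x5=F; simplify:
  satisfied 2 clause(s); 0 remain; assigned so far: [1, 4, 5]

Answer: 0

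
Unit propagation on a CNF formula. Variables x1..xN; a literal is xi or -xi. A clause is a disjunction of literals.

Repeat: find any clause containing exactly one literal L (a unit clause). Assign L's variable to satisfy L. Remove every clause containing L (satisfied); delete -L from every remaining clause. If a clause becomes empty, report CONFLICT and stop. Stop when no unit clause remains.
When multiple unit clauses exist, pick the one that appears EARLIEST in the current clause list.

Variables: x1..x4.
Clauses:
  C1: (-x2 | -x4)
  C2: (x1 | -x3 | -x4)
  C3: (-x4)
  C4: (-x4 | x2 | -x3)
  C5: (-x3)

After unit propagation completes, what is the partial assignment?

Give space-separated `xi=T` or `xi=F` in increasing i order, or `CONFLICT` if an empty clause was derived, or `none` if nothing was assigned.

unit clause [-4] forces x4=F; simplify:
  satisfied 4 clause(s); 1 remain; assigned so far: [4]
unit clause [-3] forces x3=F; simplify:
  satisfied 1 clause(s); 0 remain; assigned so far: [3, 4]

Answer: x3=F x4=F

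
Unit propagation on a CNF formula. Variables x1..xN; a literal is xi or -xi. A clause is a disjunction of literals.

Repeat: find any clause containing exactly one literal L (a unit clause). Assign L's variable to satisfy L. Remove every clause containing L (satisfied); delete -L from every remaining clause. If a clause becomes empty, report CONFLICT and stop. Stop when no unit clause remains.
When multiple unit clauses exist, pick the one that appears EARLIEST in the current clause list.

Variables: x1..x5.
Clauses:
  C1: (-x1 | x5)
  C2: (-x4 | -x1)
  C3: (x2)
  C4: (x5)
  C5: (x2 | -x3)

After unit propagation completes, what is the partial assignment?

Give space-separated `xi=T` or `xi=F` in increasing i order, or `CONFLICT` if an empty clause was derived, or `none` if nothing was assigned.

Answer: x2=T x5=T

Derivation:
unit clause [2] forces x2=T; simplify:
  satisfied 2 clause(s); 3 remain; assigned so far: [2]
unit clause [5] forces x5=T; simplify:
  satisfied 2 clause(s); 1 remain; assigned so far: [2, 5]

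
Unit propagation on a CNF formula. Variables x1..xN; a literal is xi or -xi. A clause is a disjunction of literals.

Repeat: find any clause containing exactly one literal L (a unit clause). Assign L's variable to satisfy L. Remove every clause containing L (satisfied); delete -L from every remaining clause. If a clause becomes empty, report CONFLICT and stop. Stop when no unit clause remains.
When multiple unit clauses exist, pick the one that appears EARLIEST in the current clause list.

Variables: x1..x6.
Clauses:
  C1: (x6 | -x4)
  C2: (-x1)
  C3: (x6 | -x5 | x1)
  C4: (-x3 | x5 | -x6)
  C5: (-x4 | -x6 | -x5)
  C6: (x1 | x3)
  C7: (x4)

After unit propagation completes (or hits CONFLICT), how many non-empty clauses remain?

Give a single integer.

unit clause [-1] forces x1=F; simplify:
  drop 1 from [6, -5, 1] -> [6, -5]
  drop 1 from [1, 3] -> [3]
  satisfied 1 clause(s); 6 remain; assigned so far: [1]
unit clause [3] forces x3=T; simplify:
  drop -3 from [-3, 5, -6] -> [5, -6]
  satisfied 1 clause(s); 5 remain; assigned so far: [1, 3]
unit clause [4] forces x4=T; simplify:
  drop -4 from [6, -4] -> [6]
  drop -4 from [-4, -6, -5] -> [-6, -5]
  satisfied 1 clause(s); 4 remain; assigned so far: [1, 3, 4]
unit clause [6] forces x6=T; simplify:
  drop -6 from [5, -6] -> [5]
  drop -6 from [-6, -5] -> [-5]
  satisfied 2 clause(s); 2 remain; assigned so far: [1, 3, 4, 6]
unit clause [5] forces x5=T; simplify:
  drop -5 from [-5] -> [] (empty!)
  satisfied 1 clause(s); 1 remain; assigned so far: [1, 3, 4, 5, 6]
CONFLICT (empty clause)

Answer: 0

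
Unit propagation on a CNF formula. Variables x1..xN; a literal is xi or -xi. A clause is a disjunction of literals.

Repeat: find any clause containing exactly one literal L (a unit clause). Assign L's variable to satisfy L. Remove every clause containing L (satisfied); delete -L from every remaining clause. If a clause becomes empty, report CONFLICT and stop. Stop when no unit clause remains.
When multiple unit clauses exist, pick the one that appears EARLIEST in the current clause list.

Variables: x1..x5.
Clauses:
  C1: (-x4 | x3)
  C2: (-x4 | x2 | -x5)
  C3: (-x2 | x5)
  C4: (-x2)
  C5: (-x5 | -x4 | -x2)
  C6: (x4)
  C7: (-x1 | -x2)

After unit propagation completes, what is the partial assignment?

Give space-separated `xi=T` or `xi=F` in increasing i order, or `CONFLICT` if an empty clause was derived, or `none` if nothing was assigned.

Answer: x2=F x3=T x4=T x5=F

Derivation:
unit clause [-2] forces x2=F; simplify:
  drop 2 from [-4, 2, -5] -> [-4, -5]
  satisfied 4 clause(s); 3 remain; assigned so far: [2]
unit clause [4] forces x4=T; simplify:
  drop -4 from [-4, 3] -> [3]
  drop -4 from [-4, -5] -> [-5]
  satisfied 1 clause(s); 2 remain; assigned so far: [2, 4]
unit clause [3] forces x3=T; simplify:
  satisfied 1 clause(s); 1 remain; assigned so far: [2, 3, 4]
unit clause [-5] forces x5=F; simplify:
  satisfied 1 clause(s); 0 remain; assigned so far: [2, 3, 4, 5]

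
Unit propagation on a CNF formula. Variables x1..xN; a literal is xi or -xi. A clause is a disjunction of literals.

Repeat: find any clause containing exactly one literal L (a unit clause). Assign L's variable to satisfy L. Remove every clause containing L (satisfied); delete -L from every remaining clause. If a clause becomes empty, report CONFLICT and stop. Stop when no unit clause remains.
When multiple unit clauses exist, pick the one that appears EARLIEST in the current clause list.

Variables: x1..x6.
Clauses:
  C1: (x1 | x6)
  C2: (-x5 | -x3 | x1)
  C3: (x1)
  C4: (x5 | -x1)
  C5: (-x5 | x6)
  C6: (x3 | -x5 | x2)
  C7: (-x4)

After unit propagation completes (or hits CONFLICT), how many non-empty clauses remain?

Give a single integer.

Answer: 1

Derivation:
unit clause [1] forces x1=T; simplify:
  drop -1 from [5, -1] -> [5]
  satisfied 3 clause(s); 4 remain; assigned so far: [1]
unit clause [5] forces x5=T; simplify:
  drop -5 from [-5, 6] -> [6]
  drop -5 from [3, -5, 2] -> [3, 2]
  satisfied 1 clause(s); 3 remain; assigned so far: [1, 5]
unit clause [6] forces x6=T; simplify:
  satisfied 1 clause(s); 2 remain; assigned so far: [1, 5, 6]
unit clause [-4] forces x4=F; simplify:
  satisfied 1 clause(s); 1 remain; assigned so far: [1, 4, 5, 6]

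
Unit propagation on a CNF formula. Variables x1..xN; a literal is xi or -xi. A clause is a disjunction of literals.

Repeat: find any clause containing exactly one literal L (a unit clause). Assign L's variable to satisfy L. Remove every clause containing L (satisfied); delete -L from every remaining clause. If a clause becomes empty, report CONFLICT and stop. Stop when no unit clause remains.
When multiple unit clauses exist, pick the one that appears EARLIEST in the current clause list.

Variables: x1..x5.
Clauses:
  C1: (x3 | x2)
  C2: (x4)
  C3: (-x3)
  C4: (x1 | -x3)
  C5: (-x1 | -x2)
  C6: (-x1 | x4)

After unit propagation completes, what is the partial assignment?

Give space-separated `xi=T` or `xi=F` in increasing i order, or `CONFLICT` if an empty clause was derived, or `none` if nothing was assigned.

unit clause [4] forces x4=T; simplify:
  satisfied 2 clause(s); 4 remain; assigned so far: [4]
unit clause [-3] forces x3=F; simplify:
  drop 3 from [3, 2] -> [2]
  satisfied 2 clause(s); 2 remain; assigned so far: [3, 4]
unit clause [2] forces x2=T; simplify:
  drop -2 from [-1, -2] -> [-1]
  satisfied 1 clause(s); 1 remain; assigned so far: [2, 3, 4]
unit clause [-1] forces x1=F; simplify:
  satisfied 1 clause(s); 0 remain; assigned so far: [1, 2, 3, 4]

Answer: x1=F x2=T x3=F x4=T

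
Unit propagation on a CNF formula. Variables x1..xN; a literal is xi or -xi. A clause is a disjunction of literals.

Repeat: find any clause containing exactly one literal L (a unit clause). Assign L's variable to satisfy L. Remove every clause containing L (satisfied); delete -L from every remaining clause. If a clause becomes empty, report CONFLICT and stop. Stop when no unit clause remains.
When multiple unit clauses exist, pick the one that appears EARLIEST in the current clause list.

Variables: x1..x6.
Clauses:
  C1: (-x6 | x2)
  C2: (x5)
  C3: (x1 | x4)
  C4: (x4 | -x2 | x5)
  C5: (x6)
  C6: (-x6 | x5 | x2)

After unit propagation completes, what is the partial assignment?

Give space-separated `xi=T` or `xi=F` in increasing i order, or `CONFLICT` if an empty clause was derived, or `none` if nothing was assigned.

unit clause [5] forces x5=T; simplify:
  satisfied 3 clause(s); 3 remain; assigned so far: [5]
unit clause [6] forces x6=T; simplify:
  drop -6 from [-6, 2] -> [2]
  satisfied 1 clause(s); 2 remain; assigned so far: [5, 6]
unit clause [2] forces x2=T; simplify:
  satisfied 1 clause(s); 1 remain; assigned so far: [2, 5, 6]

Answer: x2=T x5=T x6=T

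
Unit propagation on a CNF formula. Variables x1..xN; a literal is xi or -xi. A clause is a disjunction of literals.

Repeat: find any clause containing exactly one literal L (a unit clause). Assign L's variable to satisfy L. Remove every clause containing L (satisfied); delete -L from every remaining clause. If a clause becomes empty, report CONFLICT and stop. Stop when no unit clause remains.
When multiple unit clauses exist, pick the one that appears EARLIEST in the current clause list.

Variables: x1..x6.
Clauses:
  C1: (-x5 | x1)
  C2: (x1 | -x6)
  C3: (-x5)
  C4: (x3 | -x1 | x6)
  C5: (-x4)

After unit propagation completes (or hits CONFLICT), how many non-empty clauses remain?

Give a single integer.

Answer: 2

Derivation:
unit clause [-5] forces x5=F; simplify:
  satisfied 2 clause(s); 3 remain; assigned so far: [5]
unit clause [-4] forces x4=F; simplify:
  satisfied 1 clause(s); 2 remain; assigned so far: [4, 5]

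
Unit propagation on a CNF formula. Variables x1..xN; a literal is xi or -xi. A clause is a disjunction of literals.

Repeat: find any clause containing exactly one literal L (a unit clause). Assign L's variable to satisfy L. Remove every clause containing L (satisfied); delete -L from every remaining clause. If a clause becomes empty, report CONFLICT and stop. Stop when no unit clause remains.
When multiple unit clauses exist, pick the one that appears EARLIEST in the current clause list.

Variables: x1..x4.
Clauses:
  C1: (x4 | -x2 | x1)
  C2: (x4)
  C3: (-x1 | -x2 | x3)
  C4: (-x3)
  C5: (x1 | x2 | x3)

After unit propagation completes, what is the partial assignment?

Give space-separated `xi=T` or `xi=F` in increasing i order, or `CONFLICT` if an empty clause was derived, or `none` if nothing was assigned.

unit clause [4] forces x4=T; simplify:
  satisfied 2 clause(s); 3 remain; assigned so far: [4]
unit clause [-3] forces x3=F; simplify:
  drop 3 from [-1, -2, 3] -> [-1, -2]
  drop 3 from [1, 2, 3] -> [1, 2]
  satisfied 1 clause(s); 2 remain; assigned so far: [3, 4]

Answer: x3=F x4=T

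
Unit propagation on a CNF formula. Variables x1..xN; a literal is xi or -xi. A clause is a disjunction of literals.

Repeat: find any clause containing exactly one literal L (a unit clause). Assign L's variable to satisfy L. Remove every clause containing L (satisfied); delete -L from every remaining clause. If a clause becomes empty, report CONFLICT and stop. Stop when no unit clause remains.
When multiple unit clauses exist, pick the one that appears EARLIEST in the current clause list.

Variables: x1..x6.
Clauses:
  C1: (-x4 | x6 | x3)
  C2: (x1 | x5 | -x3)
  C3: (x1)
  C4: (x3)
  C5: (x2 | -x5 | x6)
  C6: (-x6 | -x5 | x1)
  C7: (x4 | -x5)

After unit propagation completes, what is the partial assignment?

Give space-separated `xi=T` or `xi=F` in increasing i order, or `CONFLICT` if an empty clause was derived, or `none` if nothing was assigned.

unit clause [1] forces x1=T; simplify:
  satisfied 3 clause(s); 4 remain; assigned so far: [1]
unit clause [3] forces x3=T; simplify:
  satisfied 2 clause(s); 2 remain; assigned so far: [1, 3]

Answer: x1=T x3=T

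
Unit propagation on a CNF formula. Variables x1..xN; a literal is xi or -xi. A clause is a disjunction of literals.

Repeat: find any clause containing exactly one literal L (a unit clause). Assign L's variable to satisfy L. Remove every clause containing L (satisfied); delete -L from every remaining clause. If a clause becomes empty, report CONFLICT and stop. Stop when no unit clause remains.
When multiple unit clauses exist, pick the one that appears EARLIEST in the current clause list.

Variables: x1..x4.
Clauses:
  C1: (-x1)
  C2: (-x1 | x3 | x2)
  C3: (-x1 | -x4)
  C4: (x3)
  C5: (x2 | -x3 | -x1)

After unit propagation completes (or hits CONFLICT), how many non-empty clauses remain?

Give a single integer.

unit clause [-1] forces x1=F; simplify:
  satisfied 4 clause(s); 1 remain; assigned so far: [1]
unit clause [3] forces x3=T; simplify:
  satisfied 1 clause(s); 0 remain; assigned so far: [1, 3]

Answer: 0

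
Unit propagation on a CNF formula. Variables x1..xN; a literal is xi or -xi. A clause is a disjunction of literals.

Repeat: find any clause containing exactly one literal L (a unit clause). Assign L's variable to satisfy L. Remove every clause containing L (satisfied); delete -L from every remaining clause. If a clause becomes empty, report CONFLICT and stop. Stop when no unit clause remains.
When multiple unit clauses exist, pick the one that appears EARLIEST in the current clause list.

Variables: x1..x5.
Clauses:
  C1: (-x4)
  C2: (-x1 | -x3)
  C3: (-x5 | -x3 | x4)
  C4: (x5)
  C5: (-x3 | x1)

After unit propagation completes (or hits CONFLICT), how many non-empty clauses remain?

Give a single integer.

unit clause [-4] forces x4=F; simplify:
  drop 4 from [-5, -3, 4] -> [-5, -3]
  satisfied 1 clause(s); 4 remain; assigned so far: [4]
unit clause [5] forces x5=T; simplify:
  drop -5 from [-5, -3] -> [-3]
  satisfied 1 clause(s); 3 remain; assigned so far: [4, 5]
unit clause [-3] forces x3=F; simplify:
  satisfied 3 clause(s); 0 remain; assigned so far: [3, 4, 5]

Answer: 0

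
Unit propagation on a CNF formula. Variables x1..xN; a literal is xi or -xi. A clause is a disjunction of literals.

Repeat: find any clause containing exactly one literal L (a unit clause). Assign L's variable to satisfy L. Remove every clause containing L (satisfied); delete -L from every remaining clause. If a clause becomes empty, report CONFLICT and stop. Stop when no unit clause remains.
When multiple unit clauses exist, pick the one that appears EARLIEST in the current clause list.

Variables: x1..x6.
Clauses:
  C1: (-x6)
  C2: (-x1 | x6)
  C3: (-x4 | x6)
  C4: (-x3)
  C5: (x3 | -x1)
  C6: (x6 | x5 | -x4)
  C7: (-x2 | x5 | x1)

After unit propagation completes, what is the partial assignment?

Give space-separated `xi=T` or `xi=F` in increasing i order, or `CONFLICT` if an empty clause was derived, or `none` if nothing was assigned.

unit clause [-6] forces x6=F; simplify:
  drop 6 from [-1, 6] -> [-1]
  drop 6 from [-4, 6] -> [-4]
  drop 6 from [6, 5, -4] -> [5, -4]
  satisfied 1 clause(s); 6 remain; assigned so far: [6]
unit clause [-1] forces x1=F; simplify:
  drop 1 from [-2, 5, 1] -> [-2, 5]
  satisfied 2 clause(s); 4 remain; assigned so far: [1, 6]
unit clause [-4] forces x4=F; simplify:
  satisfied 2 clause(s); 2 remain; assigned so far: [1, 4, 6]
unit clause [-3] forces x3=F; simplify:
  satisfied 1 clause(s); 1 remain; assigned so far: [1, 3, 4, 6]

Answer: x1=F x3=F x4=F x6=F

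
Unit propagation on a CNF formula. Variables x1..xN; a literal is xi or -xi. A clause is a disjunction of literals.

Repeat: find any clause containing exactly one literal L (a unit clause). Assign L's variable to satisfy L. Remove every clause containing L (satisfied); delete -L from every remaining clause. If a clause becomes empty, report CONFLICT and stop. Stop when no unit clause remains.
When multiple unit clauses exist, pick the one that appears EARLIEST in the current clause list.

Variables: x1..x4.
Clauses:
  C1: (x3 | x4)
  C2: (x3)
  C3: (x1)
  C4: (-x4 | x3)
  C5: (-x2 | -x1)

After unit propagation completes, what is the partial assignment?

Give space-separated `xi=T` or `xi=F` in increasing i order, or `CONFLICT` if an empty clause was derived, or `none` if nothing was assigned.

Answer: x1=T x2=F x3=T

Derivation:
unit clause [3] forces x3=T; simplify:
  satisfied 3 clause(s); 2 remain; assigned so far: [3]
unit clause [1] forces x1=T; simplify:
  drop -1 from [-2, -1] -> [-2]
  satisfied 1 clause(s); 1 remain; assigned so far: [1, 3]
unit clause [-2] forces x2=F; simplify:
  satisfied 1 clause(s); 0 remain; assigned so far: [1, 2, 3]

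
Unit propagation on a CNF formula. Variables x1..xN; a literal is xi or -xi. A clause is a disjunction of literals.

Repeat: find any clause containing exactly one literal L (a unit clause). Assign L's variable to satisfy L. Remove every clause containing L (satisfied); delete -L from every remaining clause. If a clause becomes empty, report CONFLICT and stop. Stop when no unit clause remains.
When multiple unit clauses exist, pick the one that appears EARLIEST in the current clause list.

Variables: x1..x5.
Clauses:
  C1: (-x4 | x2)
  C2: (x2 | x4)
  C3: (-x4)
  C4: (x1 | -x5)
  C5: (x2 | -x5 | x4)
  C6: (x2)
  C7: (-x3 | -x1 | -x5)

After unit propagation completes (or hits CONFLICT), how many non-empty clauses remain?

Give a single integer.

Answer: 2

Derivation:
unit clause [-4] forces x4=F; simplify:
  drop 4 from [2, 4] -> [2]
  drop 4 from [2, -5, 4] -> [2, -5]
  satisfied 2 clause(s); 5 remain; assigned so far: [4]
unit clause [2] forces x2=T; simplify:
  satisfied 3 clause(s); 2 remain; assigned so far: [2, 4]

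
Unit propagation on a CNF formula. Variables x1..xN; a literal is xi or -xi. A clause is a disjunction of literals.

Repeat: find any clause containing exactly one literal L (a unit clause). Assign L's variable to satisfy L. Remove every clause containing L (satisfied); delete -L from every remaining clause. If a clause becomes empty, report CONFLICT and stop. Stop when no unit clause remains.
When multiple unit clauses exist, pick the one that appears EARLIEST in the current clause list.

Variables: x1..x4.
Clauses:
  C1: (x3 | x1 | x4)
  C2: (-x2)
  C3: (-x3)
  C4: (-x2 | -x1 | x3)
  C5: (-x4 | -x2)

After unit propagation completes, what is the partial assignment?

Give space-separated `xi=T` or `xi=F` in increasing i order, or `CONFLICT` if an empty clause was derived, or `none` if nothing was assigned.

Answer: x2=F x3=F

Derivation:
unit clause [-2] forces x2=F; simplify:
  satisfied 3 clause(s); 2 remain; assigned so far: [2]
unit clause [-3] forces x3=F; simplify:
  drop 3 from [3, 1, 4] -> [1, 4]
  satisfied 1 clause(s); 1 remain; assigned so far: [2, 3]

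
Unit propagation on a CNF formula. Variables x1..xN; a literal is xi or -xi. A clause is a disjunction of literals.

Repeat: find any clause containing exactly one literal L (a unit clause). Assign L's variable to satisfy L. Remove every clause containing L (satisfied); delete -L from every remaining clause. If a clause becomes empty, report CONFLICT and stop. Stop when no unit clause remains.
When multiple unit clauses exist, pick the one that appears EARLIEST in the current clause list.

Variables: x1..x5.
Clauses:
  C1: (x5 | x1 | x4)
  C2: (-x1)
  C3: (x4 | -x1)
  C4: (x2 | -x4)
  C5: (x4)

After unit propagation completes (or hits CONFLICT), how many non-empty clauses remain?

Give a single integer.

unit clause [-1] forces x1=F; simplify:
  drop 1 from [5, 1, 4] -> [5, 4]
  satisfied 2 clause(s); 3 remain; assigned so far: [1]
unit clause [4] forces x4=T; simplify:
  drop -4 from [2, -4] -> [2]
  satisfied 2 clause(s); 1 remain; assigned so far: [1, 4]
unit clause [2] forces x2=T; simplify:
  satisfied 1 clause(s); 0 remain; assigned so far: [1, 2, 4]

Answer: 0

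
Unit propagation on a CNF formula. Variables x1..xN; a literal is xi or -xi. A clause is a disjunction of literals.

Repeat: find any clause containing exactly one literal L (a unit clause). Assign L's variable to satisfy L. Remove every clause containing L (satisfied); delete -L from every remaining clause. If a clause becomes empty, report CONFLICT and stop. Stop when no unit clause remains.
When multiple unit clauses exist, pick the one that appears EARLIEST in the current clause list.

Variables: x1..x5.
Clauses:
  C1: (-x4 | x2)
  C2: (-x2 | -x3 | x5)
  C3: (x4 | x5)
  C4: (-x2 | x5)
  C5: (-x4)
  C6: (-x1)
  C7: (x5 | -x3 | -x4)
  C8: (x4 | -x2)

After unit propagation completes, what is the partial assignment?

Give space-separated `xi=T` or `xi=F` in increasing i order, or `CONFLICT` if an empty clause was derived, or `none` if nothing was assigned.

unit clause [-4] forces x4=F; simplify:
  drop 4 from [4, 5] -> [5]
  drop 4 from [4, -2] -> [-2]
  satisfied 3 clause(s); 5 remain; assigned so far: [4]
unit clause [5] forces x5=T; simplify:
  satisfied 3 clause(s); 2 remain; assigned so far: [4, 5]
unit clause [-1] forces x1=F; simplify:
  satisfied 1 clause(s); 1 remain; assigned so far: [1, 4, 5]
unit clause [-2] forces x2=F; simplify:
  satisfied 1 clause(s); 0 remain; assigned so far: [1, 2, 4, 5]

Answer: x1=F x2=F x4=F x5=T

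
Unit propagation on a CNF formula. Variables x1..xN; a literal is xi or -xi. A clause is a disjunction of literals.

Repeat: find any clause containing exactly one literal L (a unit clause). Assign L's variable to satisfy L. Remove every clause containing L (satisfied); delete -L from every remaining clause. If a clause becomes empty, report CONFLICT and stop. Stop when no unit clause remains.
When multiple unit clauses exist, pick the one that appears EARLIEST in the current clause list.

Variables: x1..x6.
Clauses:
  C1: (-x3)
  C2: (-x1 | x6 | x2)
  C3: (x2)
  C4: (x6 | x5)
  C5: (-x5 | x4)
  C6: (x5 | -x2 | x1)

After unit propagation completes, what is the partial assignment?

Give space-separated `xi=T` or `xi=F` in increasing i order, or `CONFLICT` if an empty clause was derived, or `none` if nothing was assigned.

unit clause [-3] forces x3=F; simplify:
  satisfied 1 clause(s); 5 remain; assigned so far: [3]
unit clause [2] forces x2=T; simplify:
  drop -2 from [5, -2, 1] -> [5, 1]
  satisfied 2 clause(s); 3 remain; assigned so far: [2, 3]

Answer: x2=T x3=F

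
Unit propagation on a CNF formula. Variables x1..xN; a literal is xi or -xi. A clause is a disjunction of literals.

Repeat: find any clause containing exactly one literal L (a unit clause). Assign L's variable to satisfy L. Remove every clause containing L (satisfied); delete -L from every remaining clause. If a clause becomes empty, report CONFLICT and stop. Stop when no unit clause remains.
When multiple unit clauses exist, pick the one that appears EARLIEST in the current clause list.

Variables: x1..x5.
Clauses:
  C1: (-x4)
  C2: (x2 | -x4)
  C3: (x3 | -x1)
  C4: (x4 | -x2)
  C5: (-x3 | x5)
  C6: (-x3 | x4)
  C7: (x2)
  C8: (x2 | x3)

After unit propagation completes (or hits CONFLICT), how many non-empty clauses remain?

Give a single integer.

Answer: 4

Derivation:
unit clause [-4] forces x4=F; simplify:
  drop 4 from [4, -2] -> [-2]
  drop 4 from [-3, 4] -> [-3]
  satisfied 2 clause(s); 6 remain; assigned so far: [4]
unit clause [-2] forces x2=F; simplify:
  drop 2 from [2] -> [] (empty!)
  drop 2 from [2, 3] -> [3]
  satisfied 1 clause(s); 5 remain; assigned so far: [2, 4]
CONFLICT (empty clause)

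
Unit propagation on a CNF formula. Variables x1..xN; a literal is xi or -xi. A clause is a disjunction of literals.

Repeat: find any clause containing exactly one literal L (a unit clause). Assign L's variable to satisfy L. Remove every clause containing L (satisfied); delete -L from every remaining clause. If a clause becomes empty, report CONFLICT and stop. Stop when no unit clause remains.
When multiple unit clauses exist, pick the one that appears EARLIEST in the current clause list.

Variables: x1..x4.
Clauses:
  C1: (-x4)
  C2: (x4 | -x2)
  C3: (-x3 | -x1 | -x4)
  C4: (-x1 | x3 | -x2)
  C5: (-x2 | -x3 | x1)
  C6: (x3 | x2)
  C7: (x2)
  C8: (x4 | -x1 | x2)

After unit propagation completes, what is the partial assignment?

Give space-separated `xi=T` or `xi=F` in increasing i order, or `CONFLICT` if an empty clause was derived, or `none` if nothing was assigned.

Answer: CONFLICT

Derivation:
unit clause [-4] forces x4=F; simplify:
  drop 4 from [4, -2] -> [-2]
  drop 4 from [4, -1, 2] -> [-1, 2]
  satisfied 2 clause(s); 6 remain; assigned so far: [4]
unit clause [-2] forces x2=F; simplify:
  drop 2 from [3, 2] -> [3]
  drop 2 from [2] -> [] (empty!)
  drop 2 from [-1, 2] -> [-1]
  satisfied 3 clause(s); 3 remain; assigned so far: [2, 4]
CONFLICT (empty clause)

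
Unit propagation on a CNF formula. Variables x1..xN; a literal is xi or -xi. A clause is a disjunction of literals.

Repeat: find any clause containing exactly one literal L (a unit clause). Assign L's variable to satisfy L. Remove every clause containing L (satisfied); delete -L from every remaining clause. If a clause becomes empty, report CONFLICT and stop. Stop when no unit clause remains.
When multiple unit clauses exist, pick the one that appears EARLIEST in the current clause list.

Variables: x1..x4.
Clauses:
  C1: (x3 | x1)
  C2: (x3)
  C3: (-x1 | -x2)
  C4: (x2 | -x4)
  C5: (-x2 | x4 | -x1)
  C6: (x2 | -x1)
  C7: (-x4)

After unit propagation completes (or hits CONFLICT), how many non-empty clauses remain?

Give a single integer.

unit clause [3] forces x3=T; simplify:
  satisfied 2 clause(s); 5 remain; assigned so far: [3]
unit clause [-4] forces x4=F; simplify:
  drop 4 from [-2, 4, -1] -> [-2, -1]
  satisfied 2 clause(s); 3 remain; assigned so far: [3, 4]

Answer: 3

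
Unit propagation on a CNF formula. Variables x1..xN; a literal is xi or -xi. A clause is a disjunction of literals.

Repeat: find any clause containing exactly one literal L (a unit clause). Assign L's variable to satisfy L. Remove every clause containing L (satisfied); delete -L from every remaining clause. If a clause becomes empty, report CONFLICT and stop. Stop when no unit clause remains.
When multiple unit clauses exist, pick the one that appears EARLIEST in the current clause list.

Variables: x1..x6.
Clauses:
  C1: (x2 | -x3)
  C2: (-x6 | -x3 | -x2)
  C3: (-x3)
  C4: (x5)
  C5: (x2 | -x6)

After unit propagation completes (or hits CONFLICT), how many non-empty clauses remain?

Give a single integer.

Answer: 1

Derivation:
unit clause [-3] forces x3=F; simplify:
  satisfied 3 clause(s); 2 remain; assigned so far: [3]
unit clause [5] forces x5=T; simplify:
  satisfied 1 clause(s); 1 remain; assigned so far: [3, 5]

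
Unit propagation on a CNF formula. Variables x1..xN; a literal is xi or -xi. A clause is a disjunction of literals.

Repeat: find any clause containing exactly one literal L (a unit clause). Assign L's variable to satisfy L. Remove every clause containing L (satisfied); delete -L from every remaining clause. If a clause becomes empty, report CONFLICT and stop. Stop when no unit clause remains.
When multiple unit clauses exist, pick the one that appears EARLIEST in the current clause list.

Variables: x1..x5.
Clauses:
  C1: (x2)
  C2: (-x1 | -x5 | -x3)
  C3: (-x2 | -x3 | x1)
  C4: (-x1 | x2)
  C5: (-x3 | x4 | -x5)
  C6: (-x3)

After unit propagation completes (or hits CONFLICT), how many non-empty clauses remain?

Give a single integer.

unit clause [2] forces x2=T; simplify:
  drop -2 from [-2, -3, 1] -> [-3, 1]
  satisfied 2 clause(s); 4 remain; assigned so far: [2]
unit clause [-3] forces x3=F; simplify:
  satisfied 4 clause(s); 0 remain; assigned so far: [2, 3]

Answer: 0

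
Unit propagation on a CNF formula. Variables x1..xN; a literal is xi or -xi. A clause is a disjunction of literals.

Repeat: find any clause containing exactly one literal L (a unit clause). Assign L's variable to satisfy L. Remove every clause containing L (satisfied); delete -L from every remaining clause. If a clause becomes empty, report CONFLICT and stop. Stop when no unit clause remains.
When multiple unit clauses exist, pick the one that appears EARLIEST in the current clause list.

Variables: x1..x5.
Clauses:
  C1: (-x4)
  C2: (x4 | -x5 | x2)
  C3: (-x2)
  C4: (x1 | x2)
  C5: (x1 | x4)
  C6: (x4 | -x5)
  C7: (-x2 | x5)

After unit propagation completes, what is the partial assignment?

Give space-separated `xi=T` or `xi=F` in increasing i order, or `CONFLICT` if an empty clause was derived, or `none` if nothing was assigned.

Answer: x1=T x2=F x4=F x5=F

Derivation:
unit clause [-4] forces x4=F; simplify:
  drop 4 from [4, -5, 2] -> [-5, 2]
  drop 4 from [1, 4] -> [1]
  drop 4 from [4, -5] -> [-5]
  satisfied 1 clause(s); 6 remain; assigned so far: [4]
unit clause [-2] forces x2=F; simplify:
  drop 2 from [-5, 2] -> [-5]
  drop 2 from [1, 2] -> [1]
  satisfied 2 clause(s); 4 remain; assigned so far: [2, 4]
unit clause [-5] forces x5=F; simplify:
  satisfied 2 clause(s); 2 remain; assigned so far: [2, 4, 5]
unit clause [1] forces x1=T; simplify:
  satisfied 2 clause(s); 0 remain; assigned so far: [1, 2, 4, 5]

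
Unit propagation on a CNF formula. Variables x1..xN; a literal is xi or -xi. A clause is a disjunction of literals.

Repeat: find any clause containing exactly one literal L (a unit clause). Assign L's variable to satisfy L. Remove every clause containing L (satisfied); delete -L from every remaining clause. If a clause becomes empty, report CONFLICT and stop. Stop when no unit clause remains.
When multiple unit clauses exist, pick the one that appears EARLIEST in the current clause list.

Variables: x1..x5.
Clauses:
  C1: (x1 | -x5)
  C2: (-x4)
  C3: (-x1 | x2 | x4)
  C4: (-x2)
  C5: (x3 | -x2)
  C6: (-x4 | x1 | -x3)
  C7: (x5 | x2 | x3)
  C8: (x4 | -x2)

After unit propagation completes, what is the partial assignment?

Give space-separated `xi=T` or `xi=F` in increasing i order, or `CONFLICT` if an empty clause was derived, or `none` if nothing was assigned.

unit clause [-4] forces x4=F; simplify:
  drop 4 from [-1, 2, 4] -> [-1, 2]
  drop 4 from [4, -2] -> [-2]
  satisfied 2 clause(s); 6 remain; assigned so far: [4]
unit clause [-2] forces x2=F; simplify:
  drop 2 from [-1, 2] -> [-1]
  drop 2 from [5, 2, 3] -> [5, 3]
  satisfied 3 clause(s); 3 remain; assigned so far: [2, 4]
unit clause [-1] forces x1=F; simplify:
  drop 1 from [1, -5] -> [-5]
  satisfied 1 clause(s); 2 remain; assigned so far: [1, 2, 4]
unit clause [-5] forces x5=F; simplify:
  drop 5 from [5, 3] -> [3]
  satisfied 1 clause(s); 1 remain; assigned so far: [1, 2, 4, 5]
unit clause [3] forces x3=T; simplify:
  satisfied 1 clause(s); 0 remain; assigned so far: [1, 2, 3, 4, 5]

Answer: x1=F x2=F x3=T x4=F x5=F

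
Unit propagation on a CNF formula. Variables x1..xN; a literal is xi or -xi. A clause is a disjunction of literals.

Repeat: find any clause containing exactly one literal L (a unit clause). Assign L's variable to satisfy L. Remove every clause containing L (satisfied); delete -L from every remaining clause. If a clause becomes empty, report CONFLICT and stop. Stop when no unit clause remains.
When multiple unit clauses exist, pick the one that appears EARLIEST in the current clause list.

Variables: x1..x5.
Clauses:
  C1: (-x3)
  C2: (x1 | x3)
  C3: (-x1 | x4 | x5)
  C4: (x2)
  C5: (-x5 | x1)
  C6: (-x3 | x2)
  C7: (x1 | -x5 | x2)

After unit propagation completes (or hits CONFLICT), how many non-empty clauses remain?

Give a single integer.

unit clause [-3] forces x3=F; simplify:
  drop 3 from [1, 3] -> [1]
  satisfied 2 clause(s); 5 remain; assigned so far: [3]
unit clause [1] forces x1=T; simplify:
  drop -1 from [-1, 4, 5] -> [4, 5]
  satisfied 3 clause(s); 2 remain; assigned so far: [1, 3]
unit clause [2] forces x2=T; simplify:
  satisfied 1 clause(s); 1 remain; assigned so far: [1, 2, 3]

Answer: 1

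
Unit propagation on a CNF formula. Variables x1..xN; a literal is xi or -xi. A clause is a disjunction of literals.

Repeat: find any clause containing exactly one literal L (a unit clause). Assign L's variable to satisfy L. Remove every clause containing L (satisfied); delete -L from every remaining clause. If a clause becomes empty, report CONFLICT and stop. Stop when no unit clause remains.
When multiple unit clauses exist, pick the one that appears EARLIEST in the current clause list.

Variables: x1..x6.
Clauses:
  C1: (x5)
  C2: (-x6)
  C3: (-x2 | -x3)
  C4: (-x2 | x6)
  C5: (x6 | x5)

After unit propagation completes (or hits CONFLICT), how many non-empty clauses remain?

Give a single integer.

Answer: 0

Derivation:
unit clause [5] forces x5=T; simplify:
  satisfied 2 clause(s); 3 remain; assigned so far: [5]
unit clause [-6] forces x6=F; simplify:
  drop 6 from [-2, 6] -> [-2]
  satisfied 1 clause(s); 2 remain; assigned so far: [5, 6]
unit clause [-2] forces x2=F; simplify:
  satisfied 2 clause(s); 0 remain; assigned so far: [2, 5, 6]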